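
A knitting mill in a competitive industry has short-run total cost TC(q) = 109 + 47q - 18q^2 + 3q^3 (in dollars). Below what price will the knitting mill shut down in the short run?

$20 per unit

The shutdown price is the minimum of AVC. VC = 47q - 18q^2 + 3q^3, so AVC = 47 - 18q + 3q^2.
At the minimum of AVC, MC = AVC. MC = 47 - 36q + 9q^2; setting MC = AVC gives 6q^2 - 18q = 0, so q = 3. min AVC = 20.
So the shutdown price is $20.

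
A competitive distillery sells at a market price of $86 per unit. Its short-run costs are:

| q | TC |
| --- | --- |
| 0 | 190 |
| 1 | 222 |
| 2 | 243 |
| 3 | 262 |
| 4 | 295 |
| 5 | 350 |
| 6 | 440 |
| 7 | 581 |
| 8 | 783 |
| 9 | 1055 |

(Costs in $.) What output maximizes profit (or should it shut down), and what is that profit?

q = 5; profit = $80

Compute π = P·q − TC at each output: q=0: -190; q=1: -136; q=2: -71; q=3: -4; q=4: 49; q=5: 80; q=6: 76; q=7: 21; q=8: -95; q=9: -281.
Profit is maximized at q = 5. AVC there is 160/5 = $32 ≤ P, so producing beats shutting down (which would give -$190).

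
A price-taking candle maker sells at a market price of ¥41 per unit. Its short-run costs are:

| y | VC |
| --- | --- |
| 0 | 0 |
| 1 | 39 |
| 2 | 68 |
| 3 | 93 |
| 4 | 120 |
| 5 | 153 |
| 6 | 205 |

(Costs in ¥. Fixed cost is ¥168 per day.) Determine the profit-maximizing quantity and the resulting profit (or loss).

Tabulate TR − TC: y=0: -168; y=1: -166; y=2: -154; y=3: -138; y=4: -124; y=5: -116; y=6: -127.
Profit is maximized at y = 5. AVC there is 153/5 = ¥30.60 ≤ P, so producing beats shutting down (which would give -¥168).

y = 5; profit = -¥116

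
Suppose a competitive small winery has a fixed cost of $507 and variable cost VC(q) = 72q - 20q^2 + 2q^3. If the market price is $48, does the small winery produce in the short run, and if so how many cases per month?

From TC, MC = TC'(q) = 72 - 40q + 6q^2 and AVC = VC/q = 72 - 20q + 2q^2.
AVC is minimized where dAVC/dq = -20 + 4q = 0, at q = 5; min AVC = 72 - 20·5 + 2·5^2 = $22.
Because $48 ≥ $22, revenue can cover variable cost; the firm operates.
P = MC gives 24 - 40q + 6q^2 = 0, with roots 2/3 and 6. Take the larger (rising MC): q* = 6.
Check: AVC at q = 6 is $24 ≤ P, so revenue covers variable cost.
Profit = P·q − TC = 48·6 − 651 = -$363, a loss, but smaller than the $507 fixed cost the firm would lose by shutting down.

Produce at q = 6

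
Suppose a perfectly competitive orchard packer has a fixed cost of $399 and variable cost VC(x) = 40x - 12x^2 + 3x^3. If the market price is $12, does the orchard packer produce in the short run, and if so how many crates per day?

Strip out fixed cost: VC = 40x - 12x^2 + 3x^3. Then AVC = 40 - 12x + 3x^2 and MC = 40 - 24x + 9x^2.
AVC is minimized where dAVC/dx = -12 + 6x = 0, at x = 2; min AVC = 40 - 12·2 + 3·2^2 = $28.
Since P = $12 < min AVC = $28, price fails to cover variable cost at any output.
Shutting down limits the loss to fixed cost, $399.

Shut down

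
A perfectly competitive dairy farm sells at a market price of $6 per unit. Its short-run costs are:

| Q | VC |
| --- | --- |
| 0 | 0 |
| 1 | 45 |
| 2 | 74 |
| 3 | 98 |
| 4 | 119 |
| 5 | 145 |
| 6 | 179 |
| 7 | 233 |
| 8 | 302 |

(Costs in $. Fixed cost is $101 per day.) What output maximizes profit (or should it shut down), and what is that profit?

Q = 0 (shut down); profit = -$101

Profit at each row (π = 6Q − TC): Q=0: -101; Q=1: -140; Q=2: -163; Q=3: -181; Q=4: -196; Q=5: -216; Q=6: -244; Q=7: -292; Q=8: -355.
Profit is highest at Q = 0. Equivalently, the lowest AVC in the table is 145/5 ≈ $29 at Q = 5, and P = $6 falls below it — price never covers variable cost, so the firm shuts down and loses only its fixed cost.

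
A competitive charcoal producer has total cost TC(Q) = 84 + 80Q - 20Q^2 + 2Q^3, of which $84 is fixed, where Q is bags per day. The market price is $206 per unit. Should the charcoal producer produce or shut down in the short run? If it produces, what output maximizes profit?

Produce at Q = 9

From TC, MC = TC'(Q) = 80 - 40Q + 6Q^2 and AVC = VC/Q = 80 - 20Q + 2Q^2.
AVC is minimized where dAVC/dQ = -20 + 4Q = 0, at Q = 5; min AVC = 80 - 20·5 + 2·5^2 = $30.
Since P = $206 ≥ min AVC = $30, price covers variable cost and the firm should produce.
Set P = MC: 206 = 80 - 40Q + 6Q^2 → -126 - 40Q + 6Q^2 = 0. The roots are Q = -7/3 and Q = 9; the profit-maximizing output is on the rising part of MC, so Q* = 9.
Check: AVC at Q = 9 is $62 ≤ P, so revenue covers variable cost.
Profit = P·Q − TC = 206·9 − 642 = $1212.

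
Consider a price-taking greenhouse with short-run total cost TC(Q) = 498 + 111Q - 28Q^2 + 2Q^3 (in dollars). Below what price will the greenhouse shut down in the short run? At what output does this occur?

$13 per unit, at Q = 7

The firm shuts down when price falls below the minimum of average variable cost. AVC = VC/Q = 111 - 28Q + 2Q^2.
dAVC/dQ = -28 + 4Q = 0 gives Q = 7. min AVC = 111 - 28·7 + 2·7^2 = 13.
The firm shuts down for any P below $13.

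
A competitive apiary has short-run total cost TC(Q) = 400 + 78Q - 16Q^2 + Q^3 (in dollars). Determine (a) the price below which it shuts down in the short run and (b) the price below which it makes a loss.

Shutdown price = min AVC. AVC = 78 - 16Q + Q^2, with vertex at Q = 8 and minimum $14.
ATC = 400/Q + 78 - 16Q + Q^2. Setting dATC/dQ = −400/Q^2 − 16 + 2Q = 0 gives Q = 10 (since 2·10^3 − 16·10^2 = 400).
min ATC = 400/10 + 78 − 16·10 + 10^2 = $58. That is the break-even price.
For $14 ≤ P < $58 the firm produces at a loss; below $14 it shuts down.

Shutdown price = $14; break-even price = $58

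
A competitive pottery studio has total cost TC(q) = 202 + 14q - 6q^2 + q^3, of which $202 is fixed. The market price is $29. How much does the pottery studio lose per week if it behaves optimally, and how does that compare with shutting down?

Profit = -$102 at q = 5

AVC = 14 - 6q + q^2; min AVC = $5 at q = 3. Since P = $29 ≥ min AVC, the firm produces.
MC = 14 - 12q + 3q^2. Setting P = MC and taking the root on the rising branch gives q* = 5.
TR = 29·5 = 145. TC = 202 + 45 = 247. Profit = 145 − 247 = -$102.
Shutting down would mean losing the fixed cost of $202, so operating at a loss of $102 is better by $100.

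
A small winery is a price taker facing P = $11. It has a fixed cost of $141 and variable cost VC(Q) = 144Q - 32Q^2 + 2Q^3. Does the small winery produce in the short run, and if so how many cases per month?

Shut down

Variable cost is VC = 144Q - 32Q^2 + 2Q^3, so AVC = VC/Q = 144 - 32Q + 2Q^2 and MC = dTC/dQ = 144 - 64Q + 6Q^2.
AVC is minimized where dAVC/dQ = -32 + 4Q = 0, at Q = 8; min AVC = 144 - 32·8 + 2·8^2 = $16.
P = $11 lies below min AVC = $16; no output level covers variable cost.
The firm minimizes its loss by shutting down and losing only its fixed cost of $141.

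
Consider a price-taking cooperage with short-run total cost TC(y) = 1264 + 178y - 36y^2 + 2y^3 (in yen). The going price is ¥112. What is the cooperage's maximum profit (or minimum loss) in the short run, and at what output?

AVC = 178 - 36y + 2y^2; min AVC = ¥16 at y = 9. Since P = ¥112 ≥ min AVC, the firm produces.
With MC = 178 - 72y + 6y^2, P = MC on the upward-sloping part at y* = 11.
TR = 112·11 = 1232. TC = 1264 + 264 = 1528. Profit = 1232 − 1528 = -¥296.
Shutting down would mean losing the fixed cost of ¥1264, so operating at a loss of ¥296 is better by ¥968.

Profit = -¥296 at y = 11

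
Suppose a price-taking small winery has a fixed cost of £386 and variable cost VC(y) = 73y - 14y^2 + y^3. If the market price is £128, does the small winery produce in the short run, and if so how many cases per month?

Produce at y = 11

Strip out fixed cost: VC = 73y - 14y^2 + y^3. Then AVC = 73 - 14y + y^2 and MC = 73 - 28y + 3y^2.
AVC hits its minimum where MC = AVC, at y = 7, giving min AVC = 73 - 14·7 + 7^2 = £24.
Because £128 ≥ £24, revenue can cover variable cost; the firm operates.
Set P = MC: 128 = 73 - 28y + 3y^2 → -55 - 28y + 3y^2 = 0. The roots are y = -5/3 and y = 11; the profit-maximizing output is on the rising part of MC, so y* = 11.
Check: AVC at y = 11 is £40 ≤ P, so revenue covers variable cost.
Profit = P·y − TC = 128·11 − 826 = £582.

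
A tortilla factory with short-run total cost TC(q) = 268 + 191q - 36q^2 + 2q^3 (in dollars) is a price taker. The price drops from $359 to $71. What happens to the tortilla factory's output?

Output falls from 14 to 10

MC = 191 - 72q + 6q^2; the shutdown threshold is min AVC = $29 (at q = 9).
At P = $359 ≥ min AVC, set P = MC on the rising branch: q = 14.
At P = $71 ≥ min AVC, set P = MC: q = 10. The firm stays open but cuts output.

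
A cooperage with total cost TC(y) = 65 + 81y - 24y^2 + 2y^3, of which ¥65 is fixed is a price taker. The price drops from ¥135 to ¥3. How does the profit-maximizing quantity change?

Output falls from 9 to 0 (the firm shuts down)

AVC = 81 - 24y + 2y^2, minimized at y = 6 where min AVC = ¥9. MC = 81 - 48y + 6y^2.
At P = ¥135 ≥ min AVC, set P = MC on the rising branch: y = 9.
At P = ¥3 < min AVC = ¥9, price no longer covers variable cost at any output, so the firm shuts down: y = 0.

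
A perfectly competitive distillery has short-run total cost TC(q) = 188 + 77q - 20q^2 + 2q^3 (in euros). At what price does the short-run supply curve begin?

The shutdown price is the minimum of AVC. VC = 77q - 20q^2 + 2q^3, so AVC = 77 - 20q + 2q^2.
At the minimum of AVC, MC = AVC. MC = 77 - 40q + 6q^2; setting MC = AVC gives 4q^2 - 20q = 0, so q = 5. min AVC = 27.
For P < €27 the firm produces nothing.

€27 per unit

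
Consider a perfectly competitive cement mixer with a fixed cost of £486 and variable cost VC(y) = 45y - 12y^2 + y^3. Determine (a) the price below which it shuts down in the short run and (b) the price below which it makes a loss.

Shutdown price = £9; break-even price = £72

AVC = 45 - 12y + y^2; minimized at y = 6, giving min AVC = £9. That is the shutdown price.
ATC = 486/y + 45 - 12y + y^2. Setting dATC/dy = −486/y^2 − 12 + 2y = 0 gives y = 9 (since 2·9^3 − 12·9^2 = 486).
min ATC = 486/9 + 45 − 12·9 + 9^2 = £72. That is the break-even price.
For £9 ≤ P < £72 the firm produces at a loss; below £9 it shuts down.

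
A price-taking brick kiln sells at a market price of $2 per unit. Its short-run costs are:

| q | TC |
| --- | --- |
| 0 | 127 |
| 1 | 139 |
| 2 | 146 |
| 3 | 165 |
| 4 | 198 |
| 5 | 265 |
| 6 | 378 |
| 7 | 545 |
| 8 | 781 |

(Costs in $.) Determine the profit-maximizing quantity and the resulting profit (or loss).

q = 0 (shut down); profit = -$127

Compute π = P·q − TC at each output: q=0: -127; q=1: -137; q=2: -142; q=3: -159; q=4: -190; q=5: -255; q=6: -366; q=7: -531; q=8: -765.
Profit is highest at q = 0. Equivalently, the lowest AVC in the table is 19/2 ≈ $9.50 at q = 2, and P = $2 falls below it — price never covers variable cost, so the firm shuts down and loses only its fixed cost.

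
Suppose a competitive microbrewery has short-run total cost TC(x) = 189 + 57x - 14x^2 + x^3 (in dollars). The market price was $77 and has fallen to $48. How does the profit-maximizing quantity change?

AVC = 57 - 14x + x^2, minimized at x = 7 where min AVC = $8. MC = 57 - 28x + 3x^2.
At P = $77 ≥ min AVC, set P = MC on the rising branch: x = 10.
At P = $48 ≥ min AVC, set P = MC: x = 9. The firm stays open but cuts output.

Output falls from 10 to 9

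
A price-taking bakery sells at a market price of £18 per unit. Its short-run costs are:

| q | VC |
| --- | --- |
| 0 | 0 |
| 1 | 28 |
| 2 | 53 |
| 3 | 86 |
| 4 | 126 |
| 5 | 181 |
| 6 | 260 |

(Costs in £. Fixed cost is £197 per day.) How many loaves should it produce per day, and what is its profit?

Profit at each row (π = 18q − TC): q=0: -197; q=1: -207; q=2: -214; q=3: -229; q=4: -251; q=5: -288; q=6: -349.
Profit is highest at q = 0. Equivalently, the lowest AVC in the table is 53/2 ≈ £26.50 at q = 2, and P = £18 falls below it — price never covers variable cost, so the firm shuts down and loses only its fixed cost.

q = 0 (shut down); profit = -£197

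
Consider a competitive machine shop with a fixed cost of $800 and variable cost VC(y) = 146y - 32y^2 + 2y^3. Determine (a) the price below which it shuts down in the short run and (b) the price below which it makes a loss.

Shutdown price = min AVC. AVC = 146 - 32y + 2y^2, with vertex at y = 8 and minimum $18.
ATC = 800/y + 146 - 32y + 2y^2. Setting dATC/dy = −800/y^2 − 32 + 4y = 0 gives y = 10 (since 4·10^3 − 32·10^2 = 800).
min ATC = 800/10 + 146 − 32·10 + 2·10^2 = $106. That is the break-even price.
For $18 ≤ P < $106 the firm produces at a loss; below $18 it shuts down.

Shutdown price = $18; break-even price = $106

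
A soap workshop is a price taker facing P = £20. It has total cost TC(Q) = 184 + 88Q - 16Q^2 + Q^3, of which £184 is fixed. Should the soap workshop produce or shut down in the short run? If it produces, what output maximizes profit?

From TC, MC = TC'(Q) = 88 - 32Q + 3Q^2 and AVC = VC/Q = 88 - 16Q + Q^2.
AVC is minimized where dAVC/dQ = -16 + 2Q = 0, at Q = 8; min AVC = 88 - 16·8 + 8^2 = £24.
With P < min AVC (£20 < £24), every unit sold adds to the loss.
Best response: produce nothing and absorb the £184 fixed cost.

Shut down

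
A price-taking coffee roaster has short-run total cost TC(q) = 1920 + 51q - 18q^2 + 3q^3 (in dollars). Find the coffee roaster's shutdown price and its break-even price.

Shutdown price = $24; break-even price = $339

Shutdown price = min AVC. AVC = 51 - 18q + 3q^2, with vertex at q = 3 and minimum $24.
ATC = 1920/q + 51 - 18q + 3q^2. Setting dATC/dq = −1920/q^2 − 18 + 6q = 0 gives q = 8 (since 6·8^3 − 18·8^2 = 1920).
min ATC = 1920/8 + 51 − 18·8 + 3·8^2 = $339. That is the break-even price.
For $24 ≤ P < $339 the firm produces at a loss; below $24 it shuts down.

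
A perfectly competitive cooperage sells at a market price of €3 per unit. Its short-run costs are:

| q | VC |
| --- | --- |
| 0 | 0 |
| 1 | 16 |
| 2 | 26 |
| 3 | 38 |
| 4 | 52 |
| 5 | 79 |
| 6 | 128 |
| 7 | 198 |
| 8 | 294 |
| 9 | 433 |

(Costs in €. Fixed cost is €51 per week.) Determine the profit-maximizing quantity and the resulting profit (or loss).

Tabulate TR − TC: q=0: -51; q=1: -64; q=2: -71; q=3: -80; q=4: -91; q=5: -115; q=6: -161; q=7: -228; q=8: -321; q=9: -457.
Profit is highest at q = 0. Equivalently, the lowest AVC in the table is 38/3 ≈ €12.67 at q = 3, and P = €3 falls below it — price never covers variable cost, so the firm shuts down and loses only its fixed cost.

q = 0 (shut down); profit = -€51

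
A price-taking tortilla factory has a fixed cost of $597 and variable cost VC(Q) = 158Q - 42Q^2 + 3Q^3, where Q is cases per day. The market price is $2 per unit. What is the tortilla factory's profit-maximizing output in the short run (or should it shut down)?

Shut down

Strip out fixed cost: VC = 158Q - 42Q^2 + 3Q^3. Then AVC = 158 - 42Q + 3Q^2 and MC = 158 - 84Q + 9Q^2.
AVC hits its minimum where MC = AVC, at Q = 7, giving min AVC = 158 - 42·7 + 3·7^2 = $11.
P = $2 lies below min AVC = $11; no output level covers variable cost.
The firm minimizes its loss by shutting down and losing only its fixed cost of $597.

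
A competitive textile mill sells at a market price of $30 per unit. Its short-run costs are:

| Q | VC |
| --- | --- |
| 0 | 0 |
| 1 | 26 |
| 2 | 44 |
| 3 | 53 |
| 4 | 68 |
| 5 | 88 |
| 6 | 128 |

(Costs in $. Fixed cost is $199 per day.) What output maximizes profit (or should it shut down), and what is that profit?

Q = 5; profit = -$137

Compute π = P·Q − TC at each output: Q=0: -199; Q=1: -195; Q=2: -183; Q=3: -162; Q=4: -147; Q=5: -137; Q=6: -147.
Profit is maximized at Q = 5. AVC there is 88/5 = $17.60 ≤ P, so producing beats shutting down (which would give -$199).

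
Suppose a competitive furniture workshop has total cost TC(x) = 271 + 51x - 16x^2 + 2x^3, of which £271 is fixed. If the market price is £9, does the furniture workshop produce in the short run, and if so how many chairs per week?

Strip out fixed cost: VC = 51x - 16x^2 + 2x^3. Then AVC = 51 - 16x + 2x^2 and MC = 51 - 32x + 6x^2.
The AVC parabola has its vertex at x = 16/4 = 4, where AVC = 51 - 16·4 + 2·4^2 = £19.
P = £9 lies below min AVC = £19; no output level covers variable cost.
Best response: produce nothing and absorb the £271 fixed cost.

Shut down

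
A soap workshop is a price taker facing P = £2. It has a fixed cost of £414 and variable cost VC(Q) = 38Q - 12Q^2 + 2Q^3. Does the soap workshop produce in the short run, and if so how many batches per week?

Strip out fixed cost: VC = 38Q - 12Q^2 + 2Q^3. Then AVC = 38 - 12Q + 2Q^2 and MC = 38 - 24Q + 6Q^2.
AVC hits its minimum where MC = AVC, at Q = 3, giving min AVC = 38 - 12·3 + 2·3^2 = £20.
With P < min AVC (£2 < £20), every unit sold adds to the loss.
The firm minimizes its loss by shutting down and losing only its fixed cost of £414.

Shut down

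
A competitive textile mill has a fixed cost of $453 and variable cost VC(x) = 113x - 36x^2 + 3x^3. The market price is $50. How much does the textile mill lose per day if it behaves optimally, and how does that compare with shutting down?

Profit = -$159 at x = 7

AVC = 113 - 36x + 3x^2 has its minimum $5 at x = 6; price $50 clears that bar, so the firm operates.
With MC = 113 - 72x + 9x^2, P = MC on the upward-sloping part at x* = 7.
TR = 50·7 = 350. TC = 453 + 56 = 509. Profit = 350 − 509 = -$159.
That loss of $159 beats the $453 the firm would lose by shutting down; producing recovers $294 of fixed cost.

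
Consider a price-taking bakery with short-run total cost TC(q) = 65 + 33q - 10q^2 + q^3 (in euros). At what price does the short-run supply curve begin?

€8 per unit

The firm shuts down when price falls below the minimum of average variable cost. AVC = VC/q = 33 - 10q + q^2.
dAVC/dq = -10 + 2q = 0 gives q = 5. min AVC = 33 - 10·5 + 5^2 = 8.
For P < €8 the firm produces nothing.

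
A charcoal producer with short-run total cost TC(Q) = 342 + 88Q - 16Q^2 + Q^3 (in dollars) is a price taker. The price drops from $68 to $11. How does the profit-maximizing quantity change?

Output falls from 10 to 0 (the firm shuts down)

AVC = 88 - 16Q + Q^2, minimized at Q = 8 where min AVC = $24. MC = 88 - 32Q + 3Q^2.
At P = $68 ≥ min AVC, set P = MC on the rising branch: Q = 10.
At P = $11 < min AVC = $24, price no longer covers variable cost at any output, so the firm shuts down: Q = 0.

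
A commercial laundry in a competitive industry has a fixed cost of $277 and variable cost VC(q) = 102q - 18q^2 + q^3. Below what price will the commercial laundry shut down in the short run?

The shutdown price is the minimum of AVC. VC = 102q - 18q^2 + q^3, so AVC = 102 - 18q + q^2.
dAVC/dq = -18 + 2q = 0 gives q = 9. min AVC = 102 - 18·9 + 9^2 = 21.
For P < $21 the firm produces nothing.

$21 per unit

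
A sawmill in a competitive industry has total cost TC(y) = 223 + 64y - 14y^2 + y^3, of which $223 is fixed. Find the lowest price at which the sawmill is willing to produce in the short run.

$15 per unit

Short-run supply begins at min AVC. From VC = 64y - 14y^2 + y^3, AVC = 64 - 14y + y^2.
dAVC/dy = -14 + 2y = 0 gives y = 7. min AVC = 64 - 14·7 + 7^2 = 15.
For P < $15 the firm produces nothing.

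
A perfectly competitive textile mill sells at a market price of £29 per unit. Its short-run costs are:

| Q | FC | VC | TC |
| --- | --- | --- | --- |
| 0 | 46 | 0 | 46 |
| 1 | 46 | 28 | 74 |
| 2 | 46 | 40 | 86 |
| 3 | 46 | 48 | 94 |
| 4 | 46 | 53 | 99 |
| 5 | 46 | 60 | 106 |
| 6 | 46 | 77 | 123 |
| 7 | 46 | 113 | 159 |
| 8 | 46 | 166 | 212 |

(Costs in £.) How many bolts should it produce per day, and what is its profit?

Q = 6; profit = £51

Tabulate TR − TC: Q=0: -46; Q=1: -45; Q=2: -28; Q=3: -7; Q=4: 17; Q=5: 39; Q=6: 51; Q=7: 44; Q=8: 20.
Profit is maximized at Q = 6. AVC there is 77/6 = £12.83 ≤ P, so producing beats shutting down (which would give -£46).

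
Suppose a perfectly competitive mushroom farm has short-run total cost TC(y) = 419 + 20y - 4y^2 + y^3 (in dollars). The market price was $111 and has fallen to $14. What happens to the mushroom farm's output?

Output falls from 7 to 0 (the firm shuts down)

MC = 20 - 8y + 3y^2; the shutdown threshold is min AVC = $16 (at y = 2).
At P = $111 ≥ min AVC, set P = MC on the rising branch: y = 7.
At P = $14 < min AVC = $16, price no longer covers variable cost at any output, so the firm shuts down: y = 0.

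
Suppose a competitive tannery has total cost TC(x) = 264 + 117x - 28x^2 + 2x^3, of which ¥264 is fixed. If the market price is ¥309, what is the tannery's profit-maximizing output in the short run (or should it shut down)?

From TC, MC = TC'(x) = 117 - 56x + 6x^2 and AVC = VC/x = 117 - 28x + 2x^2.
The AVC parabola has its vertex at x = 28/4 = 7, where AVC = 117 - 28·7 + 2·7^2 = ¥19.
Because ¥309 ≥ ¥19, revenue can cover variable cost; the firm operates.
Set P = MC: 309 = 117 - 56x + 6x^2 → -192 - 56x + 6x^2 = 0. The roots are x = -8/3 and x = 12; the profit-maximizing output is on the rising part of MC, so x* = 12.
Check: AVC at x = 12 is ¥69 ≤ P, so revenue covers variable cost.
Profit = P·x − TC = 309·12 − 1092 = ¥2616.

Produce at x = 12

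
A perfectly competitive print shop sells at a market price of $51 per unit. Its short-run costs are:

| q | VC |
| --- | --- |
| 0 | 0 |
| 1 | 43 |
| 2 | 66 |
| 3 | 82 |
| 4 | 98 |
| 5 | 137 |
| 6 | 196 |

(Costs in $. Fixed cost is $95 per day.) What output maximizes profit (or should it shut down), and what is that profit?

Compute π = P·q − TC at each output: q=0: -95; q=1: -87; q=2: -59; q=3: -24; q=4: 11; q=5: 23; q=6: 15.
Profit is maximized at q = 5. AVC there is 137/5 = $27.40 ≤ P, so producing beats shutting down (which would give -$95).

q = 5; profit = $23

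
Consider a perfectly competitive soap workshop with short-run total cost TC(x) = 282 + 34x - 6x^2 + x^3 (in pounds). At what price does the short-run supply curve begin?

Short-run supply begins at min AVC. From VC = 34x - 6x^2 + x^3, AVC = 34 - 6x + x^2.
At the minimum of AVC, MC = AVC. MC = 34 - 12x + 3x^2; setting MC = AVC gives 2x^2 - 6x = 0, so x = 3. min AVC = 25.
The firm shuts down for any P below £25.

£25 per unit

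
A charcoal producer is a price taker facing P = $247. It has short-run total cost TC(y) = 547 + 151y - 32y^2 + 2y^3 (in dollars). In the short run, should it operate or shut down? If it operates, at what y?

From TC, MC = TC'(y) = 151 - 64y + 6y^2 and AVC = VC/y = 151 - 32y + 2y^2.
AVC is minimized where dAVC/dy = -32 + 4y = 0, at y = 8; min AVC = 151 - 32·8 + 2·8^2 = $23.
Because $247 ≥ $23, revenue can cover variable cost; the firm operates.
Solving P = MC: -96 - 64y + 6y^2 = 0 ⇒ y = -4/3 or 12. On the upward-sloping branch, y* = 12.
Check: AVC at y = 12 is $55 ≤ P, so revenue covers variable cost.
Profit = P·y − TC = 247·12 − 1207 = $1757.

Produce at y = 12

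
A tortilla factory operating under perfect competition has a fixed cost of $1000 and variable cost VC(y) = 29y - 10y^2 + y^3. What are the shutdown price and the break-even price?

Shutdown price = $4; break-even price = $129

Shutdown price = min AVC. AVC = 29 - 10y + y^2, with vertex at y = 5 and minimum $4.
ATC = 1000/y + 29 - 10y + y^2. Setting dATC/dy = −1000/y^2 − 10 + 2y = 0 gives y = 10 (since 2·10^3 − 10·10^2 = 1000).
min ATC = 1000/10 + 29 − 10·10 + 10^2 = $129. That is the break-even price.
For $4 ≤ P < $129 the firm produces at a loss; below $4 it shuts down.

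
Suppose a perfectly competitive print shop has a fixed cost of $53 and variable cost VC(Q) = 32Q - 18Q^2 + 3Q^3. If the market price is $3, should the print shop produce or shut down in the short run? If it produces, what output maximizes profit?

Variable cost is VC = 32Q - 18Q^2 + 3Q^3, so AVC = VC/Q = 32 - 18Q + 3Q^2 and MC = dTC/dQ = 32 - 36Q + 9Q^2.
The AVC parabola has its vertex at Q = 18/6 = 3, where AVC = 32 - 18·3 + 3·3^2 = $5.
Since P = $3 < min AVC = $5, price fails to cover variable cost at any output.
Best response: produce nothing and absorb the $53 fixed cost.

Shut down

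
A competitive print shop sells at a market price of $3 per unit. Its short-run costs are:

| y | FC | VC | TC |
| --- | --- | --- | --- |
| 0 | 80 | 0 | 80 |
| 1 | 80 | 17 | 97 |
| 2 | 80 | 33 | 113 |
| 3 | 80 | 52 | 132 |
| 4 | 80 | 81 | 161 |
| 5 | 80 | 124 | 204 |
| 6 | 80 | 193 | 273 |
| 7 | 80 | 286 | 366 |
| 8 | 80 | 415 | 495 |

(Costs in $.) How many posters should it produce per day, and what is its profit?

Tabulate TR − TC: y=0: -80; y=1: -94; y=2: -107; y=3: -123; y=4: -149; y=5: -189; y=6: -255; y=7: -345; y=8: -471.
Profit is highest at y = 0. Equivalently, the lowest AVC in the table is 33/2 ≈ $16.50 at y = 2, and P = $3 falls below it — price never covers variable cost, so the firm shuts down and loses only its fixed cost.

y = 0 (shut down); profit = -$80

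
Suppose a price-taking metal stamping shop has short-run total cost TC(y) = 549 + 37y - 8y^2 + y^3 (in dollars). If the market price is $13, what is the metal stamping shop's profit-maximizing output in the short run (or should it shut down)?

Shut down

From TC, MC = TC'(y) = 37 - 16y + 3y^2 and AVC = VC/y = 37 - 8y + y^2.
The AVC parabola has its vertex at y = 8/2 = 4, where AVC = 37 - 8·4 + 4^2 = $21.
P = $13 lies below min AVC = $21; no output level covers variable cost.
Best response: produce nothing and absorb the $549 fixed cost.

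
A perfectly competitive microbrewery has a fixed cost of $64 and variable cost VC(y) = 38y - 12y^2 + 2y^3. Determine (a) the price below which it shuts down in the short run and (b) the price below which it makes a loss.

Shutdown price = $20; break-even price = $38

AVC = 38 - 12y + 2y^2; minimized at y = 3, giving min AVC = $20. That is the shutdown price.
ATC = 64/y + 38 - 12y + 2y^2. Setting dATC/dy = −64/y^2 − 12 + 4y = 0 gives y = 4 (since 4·4^3 − 12·4^2 = 64).
min ATC = 64/4 + 38 − 12·4 + 2·4^2 = $38. That is the break-even price.
Between these two prices the firm operates at a loss; above $38 it earns a profit.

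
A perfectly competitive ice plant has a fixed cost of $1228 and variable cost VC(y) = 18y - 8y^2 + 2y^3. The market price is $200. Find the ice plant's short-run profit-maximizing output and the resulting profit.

Profit = -$248 at y = 7

AVC = 18 - 8y + 2y^2 has its minimum $10 at y = 2; price $200 clears that bar, so the firm operates.
With MC = 18 - 16y + 6y^2, P = MC on the upward-sloping part at y* = 7.
TR = 200·7 = 1400. TC = 1228 + 420 = 1648. Profit = 1400 − 1648 = -$248.
Shutting down would mean losing the fixed cost of $1228, so operating at a loss of $248 is better by $980.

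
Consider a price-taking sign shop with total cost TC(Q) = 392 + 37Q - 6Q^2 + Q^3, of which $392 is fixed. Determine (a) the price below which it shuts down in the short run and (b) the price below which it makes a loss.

Shutdown price = $28; break-even price = $100

AVC = 37 - 6Q + Q^2; minimized at Q = 3, giving min AVC = $28. That is the shutdown price.
ATC = 392/Q + 37 - 6Q + Q^2. Setting dATC/dQ = −392/Q^2 − 6 + 2Q = 0 gives Q = 7 (since 2·7^3 − 6·7^2 = 392).
min ATC = 392/7 + 37 − 6·7 + 7^2 = $100. That is the break-even price.
Between these two prices the firm operates at a loss; above $100 it earns a profit.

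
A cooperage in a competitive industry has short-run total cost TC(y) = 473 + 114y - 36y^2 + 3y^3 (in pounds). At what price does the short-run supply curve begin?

Short-run supply begins at min AVC. From VC = 114y - 36y^2 + 3y^3, AVC = 114 - 36y + 3y^2.
At the minimum of AVC, MC = AVC. MC = 114 - 72y + 9y^2; setting MC = AVC gives 6y^2 - 36y = 0, so y = 6. min AVC = 6.
So the shutdown price is £6.

£6 per unit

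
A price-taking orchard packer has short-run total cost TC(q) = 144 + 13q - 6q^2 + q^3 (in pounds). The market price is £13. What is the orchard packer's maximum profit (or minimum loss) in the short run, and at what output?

AVC = 13 - 6q + q^2 has its minimum £4 at q = 3; price £13 clears that bar, so the firm operates.
MC = 13 - 12q + 3q^2. Setting P = MC and taking the root on the rising branch gives q* = 4.
TR = 13·4 = 52. TC = 144 + 20 = 164. Profit = 52 − 164 = -£112.
By producing, the firm covers all variable cost plus £32 of fixed cost; shutting down would lose the full £144.

Profit = -£112 at q = 4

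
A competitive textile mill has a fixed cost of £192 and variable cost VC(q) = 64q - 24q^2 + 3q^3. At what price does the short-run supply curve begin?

The firm shuts down when price falls below the minimum of average variable cost. AVC = VC/q = 64 - 24q + 3q^2.
dAVC/dq = -24 + 6q = 0 gives q = 4. min AVC = 64 - 24·4 + 3·4^2 = 16.
The firm shuts down for any P below £16.

£16 per unit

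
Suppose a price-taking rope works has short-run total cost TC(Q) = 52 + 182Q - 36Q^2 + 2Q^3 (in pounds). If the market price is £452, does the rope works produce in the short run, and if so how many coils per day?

Produce at Q = 15

From TC, MC = TC'(Q) = 182 - 72Q + 6Q^2 and AVC = VC/Q = 182 - 36Q + 2Q^2.
The AVC parabola has its vertex at Q = 36/4 = 9, where AVC = 182 - 36·9 + 2·9^2 = £20.
Because £452 ≥ £20, revenue can cover variable cost; the firm operates.
Solving P = MC: -270 - 72Q + 6Q^2 = 0 ⇒ Q = -3 or 15. On the upward-sloping branch, Q* = 15.
Check: AVC at Q = 15 is £92 ≤ P, so revenue covers variable cost.
Profit = P·Q − TC = 452·15 − 1432 = £5348.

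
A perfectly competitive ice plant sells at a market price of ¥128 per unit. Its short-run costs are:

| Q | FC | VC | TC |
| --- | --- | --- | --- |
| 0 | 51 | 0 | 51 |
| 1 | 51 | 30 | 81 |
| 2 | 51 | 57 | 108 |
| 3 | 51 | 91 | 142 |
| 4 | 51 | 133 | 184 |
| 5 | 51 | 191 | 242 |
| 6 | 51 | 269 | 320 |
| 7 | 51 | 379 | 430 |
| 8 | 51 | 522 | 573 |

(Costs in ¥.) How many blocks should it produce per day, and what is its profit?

Tabulate TR − TC: Q=0: -51; Q=1: 47; Q=2: 148; Q=3: 242; Q=4: 328; Q=5: 398; Q=6: 448; Q=7: 466; Q=8: 451.
Profit is maximized at Q = 7. AVC there is 379/7 = ¥54.14 ≤ P, so producing beats shutting down (which would give -¥51).

Q = 7; profit = ¥466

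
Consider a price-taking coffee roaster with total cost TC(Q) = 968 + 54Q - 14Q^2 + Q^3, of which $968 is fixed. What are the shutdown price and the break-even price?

AVC = 54 - 14Q + Q^2; minimized at Q = 7, giving min AVC = $5. That is the shutdown price.
ATC = 968/Q + 54 - 14Q + Q^2. Setting dATC/dQ = −968/Q^2 − 14 + 2Q = 0 gives Q = 11 (since 2·11^3 − 14·11^2 = 968).
min ATC = 968/11 + 54 − 14·11 + 11^2 = $109. That is the break-even price.
For $5 ≤ P < $109 the firm produces at a loss; below $5 it shuts down.

Shutdown price = $5; break-even price = $109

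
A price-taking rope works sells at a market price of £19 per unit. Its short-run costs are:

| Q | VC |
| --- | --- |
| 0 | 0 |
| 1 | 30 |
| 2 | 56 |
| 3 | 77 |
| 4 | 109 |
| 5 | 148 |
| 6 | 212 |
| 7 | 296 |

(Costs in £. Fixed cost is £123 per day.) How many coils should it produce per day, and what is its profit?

Profit at each row (π = 19Q − TC): Q=0: -123; Q=1: -134; Q=2: -141; Q=3: -143; Q=4: -156; Q=5: -176; Q=6: -221; Q=7: -286.
Profit is highest at Q = 0. Equivalently, the lowest AVC in the table is 77/3 ≈ £25.67 at Q = 3, and P = £19 falls below it — price never covers variable cost, so the firm shuts down and loses only its fixed cost.

Q = 0 (shut down); profit = -£123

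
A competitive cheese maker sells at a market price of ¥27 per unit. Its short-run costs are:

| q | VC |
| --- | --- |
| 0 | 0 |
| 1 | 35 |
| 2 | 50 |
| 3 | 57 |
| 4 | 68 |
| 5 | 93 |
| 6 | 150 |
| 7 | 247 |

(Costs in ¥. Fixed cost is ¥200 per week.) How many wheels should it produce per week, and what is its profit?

q = 5; profit = -¥158

Profit at each row (π = 27q − TC): q=0: -200; q=1: -208; q=2: -196; q=3: -176; q=4: -160; q=5: -158; q=6: -188; q=7: -258.
Profit is maximized at q = 5. AVC there is 93/5 = ¥18.60 ≤ P, so producing beats shutting down (which would give -¥200).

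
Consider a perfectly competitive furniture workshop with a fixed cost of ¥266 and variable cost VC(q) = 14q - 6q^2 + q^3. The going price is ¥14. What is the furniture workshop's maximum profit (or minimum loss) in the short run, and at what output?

AVC = 14 - 6q + q^2; min AVC = ¥5 at q = 3. Since P = ¥14 ≥ min AVC, the firm produces.
MC = 14 - 12q + 3q^2. Setting P = MC and taking the root on the rising branch gives q* = 4.
TR = 14·4 = 56. TC = 266 + 24 = 290. Profit = 56 − 290 = -¥234.
Shutting down would mean losing the fixed cost of ¥266, so operating at a loss of ¥234 is better by ¥32.

Profit = -¥234 at q = 4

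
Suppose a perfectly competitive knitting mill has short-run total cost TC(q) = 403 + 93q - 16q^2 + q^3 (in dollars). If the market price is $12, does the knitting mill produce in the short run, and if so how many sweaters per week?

Shut down

From TC, MC = TC'(q) = 93 - 32q + 3q^2 and AVC = VC/q = 93 - 16q + q^2.
AVC is minimized where dAVC/dq = -16 + 2q = 0, at q = 8; min AVC = 93 - 16·8 + 8^2 = $29.
Since P = $12 < min AVC = $29, price fails to cover variable cost at any output.
The firm minimizes its loss by shutting down and losing only its fixed cost of $403.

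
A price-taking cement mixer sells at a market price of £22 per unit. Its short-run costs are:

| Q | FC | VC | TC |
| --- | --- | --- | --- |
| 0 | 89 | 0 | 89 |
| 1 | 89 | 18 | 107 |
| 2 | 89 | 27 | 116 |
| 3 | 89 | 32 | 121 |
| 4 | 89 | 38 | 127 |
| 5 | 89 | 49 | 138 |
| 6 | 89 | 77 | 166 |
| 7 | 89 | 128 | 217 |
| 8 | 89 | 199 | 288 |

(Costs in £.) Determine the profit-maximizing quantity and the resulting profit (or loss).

Compute π = P·Q − TC at each output: Q=0: -89; Q=1: -85; Q=2: -72; Q=3: -55; Q=4: -39; Q=5: -28; Q=6: -34; Q=7: -63; Q=8: -112.
Profit is maximized at Q = 5. AVC there is 49/5 = £9.80 ≤ P, so producing beats shutting down (which would give -£89).

Q = 5; profit = -£28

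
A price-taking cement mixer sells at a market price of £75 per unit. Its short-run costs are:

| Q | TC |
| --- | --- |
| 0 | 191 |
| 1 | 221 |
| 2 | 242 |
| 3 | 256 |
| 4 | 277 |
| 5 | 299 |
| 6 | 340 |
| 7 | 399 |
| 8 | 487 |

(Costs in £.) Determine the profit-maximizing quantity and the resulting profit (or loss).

Q = 7; profit = £126

Compute π = P·Q − TC at each output: Q=0: -191; Q=1: -146; Q=2: -92; Q=3: -31; Q=4: 23; Q=5: 76; Q=6: 110; Q=7: 126; Q=8: 113.
Profit is maximized at Q = 7. AVC there is 208/7 = £29.71 ≤ P, so producing beats shutting down (which would give -£191).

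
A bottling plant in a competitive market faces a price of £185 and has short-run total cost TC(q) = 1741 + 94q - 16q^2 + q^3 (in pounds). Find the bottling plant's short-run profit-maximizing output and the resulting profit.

AVC = 94 - 16q + q^2; min AVC = £30 at q = 8. Since P = £185 ≥ min AVC, the firm produces.
MC = 94 - 32q + 3q^2. Setting P = MC and taking the root on the rising branch gives q* = 13.
TR = 185·13 = 2405. TC = 1741 + 715 = 2456. Profit = 2405 − 2456 = -£51.
By producing, the firm covers all variable cost plus £1690 of fixed cost; shutting down would lose the full £1741.

Profit = -£51 at q = 13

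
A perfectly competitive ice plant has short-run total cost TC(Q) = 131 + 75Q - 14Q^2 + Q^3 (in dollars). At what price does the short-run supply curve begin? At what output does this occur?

$26 per unit, at Q = 7

The firm shuts down when price falls below the minimum of average variable cost. AVC = VC/Q = 75 - 14Q + Q^2.
At the minimum of AVC, MC = AVC. MC = 75 - 28Q + 3Q^2; setting MC = AVC gives 2Q^2 - 14Q = 0, so Q = 7. min AVC = 26.
So the shutdown price is $26.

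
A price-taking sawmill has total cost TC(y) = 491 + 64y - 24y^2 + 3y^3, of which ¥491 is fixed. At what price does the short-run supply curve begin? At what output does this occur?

¥16 per unit, at y = 4

The shutdown price is the minimum of AVC. VC = 64y - 24y^2 + 3y^3, so AVC = 64 - 24y + 3y^2.
dAVC/dy = -24 + 6y = 0 gives y = 4. min AVC = 64 - 24·4 + 3·4^2 = 16.
The firm shuts down for any P below ¥16.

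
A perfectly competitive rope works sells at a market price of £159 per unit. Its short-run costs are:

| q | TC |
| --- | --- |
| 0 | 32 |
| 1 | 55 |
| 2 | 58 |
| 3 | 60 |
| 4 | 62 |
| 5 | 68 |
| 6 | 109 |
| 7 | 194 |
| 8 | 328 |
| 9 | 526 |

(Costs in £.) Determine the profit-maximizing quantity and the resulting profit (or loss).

q = 8; profit = £944

Tabulate TR − TC: q=0: -32; q=1: 104; q=2: 260; q=3: 417; q=4: 574; q=5: 727; q=6: 845; q=7: 919; q=8: 944; q=9: 905.
Profit is maximized at q = 8. AVC there is 296/8 = £37 ≤ P, so producing beats shutting down (which would give -£32).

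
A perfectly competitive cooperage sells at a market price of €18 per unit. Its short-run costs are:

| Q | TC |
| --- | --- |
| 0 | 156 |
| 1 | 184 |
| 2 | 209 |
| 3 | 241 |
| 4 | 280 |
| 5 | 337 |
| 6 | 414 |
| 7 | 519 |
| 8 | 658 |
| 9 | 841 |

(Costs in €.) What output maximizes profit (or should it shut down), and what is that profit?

Compute π = P·Q − TC at each output: Q=0: -156; Q=1: -166; Q=2: -173; Q=3: -187; Q=4: -208; Q=5: -247; Q=6: -306; Q=7: -393; Q=8: -514; Q=9: -679.
Profit is highest at Q = 0. Equivalently, the lowest AVC in the table is 53/2 ≈ €26.50 at Q = 2, and P = €18 falls below it — price never covers variable cost, so the firm shuts down and loses only its fixed cost.

Q = 0 (shut down); profit = -€156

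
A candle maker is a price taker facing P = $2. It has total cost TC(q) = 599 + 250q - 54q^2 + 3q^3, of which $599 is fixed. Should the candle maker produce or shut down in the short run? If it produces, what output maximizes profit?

Variable cost is VC = 250q - 54q^2 + 3q^3, so AVC = VC/q = 250 - 54q + 3q^2 and MC = dTC/dq = 250 - 108q + 9q^2.
AVC hits its minimum where MC = AVC, at q = 9, giving min AVC = 250 - 54·9 + 3·9^2 = $7.
P = $2 lies below min AVC = $7; no output level covers variable cost.
Best response: produce nothing and absorb the $599 fixed cost.

Shut down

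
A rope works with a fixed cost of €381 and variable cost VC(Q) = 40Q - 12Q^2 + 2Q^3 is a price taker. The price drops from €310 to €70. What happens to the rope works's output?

MC = 40 - 24Q + 6Q^2; the shutdown threshold is min AVC = €22 (at Q = 3).
At P = €310 ≥ min AVC, set P = MC on the rising branch: Q = 9.
At P = €70 ≥ min AVC, set P = MC: Q = 5. The firm stays open but cuts output.

Output falls from 9 to 5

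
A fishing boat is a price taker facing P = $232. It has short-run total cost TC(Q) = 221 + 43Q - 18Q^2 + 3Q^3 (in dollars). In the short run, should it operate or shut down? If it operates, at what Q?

From TC, MC = TC'(Q) = 43 - 36Q + 9Q^2 and AVC = VC/Q = 43 - 18Q + 3Q^2.
AVC is minimized where dAVC/dQ = -18 + 6Q = 0, at Q = 3; min AVC = 43 - 18·3 + 3·3^2 = $16.
P = $232 exceeds min AVC = $16, so the firm stays open.
P = MC gives -189 - 36Q + 9Q^2 = 0, with roots -3 and 7. Take the larger (rising MC): Q* = 7.
Check: AVC at Q = 7 is $64 ≤ P, so revenue covers variable cost.
Profit = P·Q − TC = 232·7 − 669 = $955.

Produce at Q = 7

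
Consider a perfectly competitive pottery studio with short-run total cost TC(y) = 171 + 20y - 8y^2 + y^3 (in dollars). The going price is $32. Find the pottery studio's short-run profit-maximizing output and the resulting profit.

Profit = -$27 at y = 6

AVC = 20 - 8y + y^2 has its minimum $4 at y = 4; price $32 clears that bar, so the firm operates.
With MC = 20 - 16y + 3y^2, P = MC on the upward-sloping part at y* = 6.
TR = 32·6 = 192. TC = 171 + 48 = 219. Profit = 192 − 219 = -$27.
That loss of $27 beats the $171 the firm would lose by shutting down; producing recovers $144 of fixed cost.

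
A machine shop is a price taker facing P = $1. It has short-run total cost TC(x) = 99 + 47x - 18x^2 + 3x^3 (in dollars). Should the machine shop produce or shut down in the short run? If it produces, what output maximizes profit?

Shut down

Strip out fixed cost: VC = 47x - 18x^2 + 3x^3. Then AVC = 47 - 18x + 3x^2 and MC = 47 - 36x + 9x^2.
The AVC parabola has its vertex at x = 18/6 = 3, where AVC = 47 - 18·3 + 3·3^2 = $20.
Since P = $1 < min AVC = $20, price fails to cover variable cost at any output.
Best response: produce nothing and absorb the $99 fixed cost.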